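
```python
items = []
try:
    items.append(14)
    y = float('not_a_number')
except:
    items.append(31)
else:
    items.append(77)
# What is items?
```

Step-by-step execution trace:
1. try: `items.append(14)` → items = [14].
2. `y = float('not_a_number')` raises ValueError.
3. bare `except` matches → `items.append(31)` → items = [14, 31].
4. `else` is skipped (an exception was raised).
Result: [14, 31]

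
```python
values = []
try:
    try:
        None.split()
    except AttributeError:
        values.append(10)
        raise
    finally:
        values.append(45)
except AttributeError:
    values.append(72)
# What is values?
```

Step-by-step execution trace:
1. Inner try: `None.split()` raises AttributeError.
2. Inner `except AttributeError` matches → `values.append(10)` → values = [10].
3. bare `raise` re-raises AttributeError.
4. Inner `finally` runs during unwinding: `values.append(45)` → values = [10, 45].
5. Outer `except AttributeError` matches → `values.append(72)` → values = [10, 45, 72].
Result: [10, 45, 72]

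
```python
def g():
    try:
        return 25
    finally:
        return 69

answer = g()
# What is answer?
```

Step-by-step execution trace:
1. `g()` enters try: `return 25` sets pending return value 25.
2. Before returning, `finally: return 69` runs and overrides the pending return.
3. g() returns 69 → answer = 69.
Result: 69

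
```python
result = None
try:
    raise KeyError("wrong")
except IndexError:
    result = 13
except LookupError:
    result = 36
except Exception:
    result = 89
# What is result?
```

Step-by-step execution trace:
1. `raise KeyError(...)` raises KeyError.
2. `except IndexError` does not match (KeyError is not a subclass of IndexError); skipped.
3. `except LookupError` matches (KeyError is a subclass of LookupError) → result = 36.
4. `except Exception` is not reached.
Result: 36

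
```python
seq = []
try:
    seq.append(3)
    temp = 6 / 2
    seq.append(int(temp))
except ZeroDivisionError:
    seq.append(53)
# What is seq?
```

Step-by-step execution trace:
1. try: `seq.append(3)` → seq = [3].
2. `temp = 6 / 2` → temp = 3.0. No exception raised.
3. `seq.append(int(temp))` → seq = [3, 3].
4. `except ZeroDivisionError` is skipped (no exception was raised).
Result: [3, 3]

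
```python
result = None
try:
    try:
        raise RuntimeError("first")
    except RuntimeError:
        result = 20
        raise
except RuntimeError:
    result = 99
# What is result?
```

Step-by-step execution trace:
1. Inner try: `raise RuntimeError("first")` raises RuntimeError.
2. Inner `except RuntimeError` matches → result = 20.
3. bare `raise` re-raises the same RuntimeError.
4. Outer `except RuntimeError` matches → result = 99.
Result: 99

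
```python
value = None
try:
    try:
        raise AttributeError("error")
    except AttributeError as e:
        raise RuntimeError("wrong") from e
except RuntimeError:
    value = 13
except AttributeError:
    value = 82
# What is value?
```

Step-by-step execution trace:
1. Inner try raises AttributeError; inner `except AttributeError as e` catches it.
2. `raise RuntimeError(...) from e` raises RuntimeError (AttributeError is attached as __cause__, but only RuntimeError is active).
3. Outer `except RuntimeError` matches → value = 13.
4. `except AttributeError` is not reached.
Result: 13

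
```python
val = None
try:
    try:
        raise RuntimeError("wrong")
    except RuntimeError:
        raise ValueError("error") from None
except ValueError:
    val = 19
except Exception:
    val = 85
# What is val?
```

Step-by-step execution trace:
1. Inner try raises RuntimeError; inner `except RuntimeError` catches it.
2. `raise ValueError(...) from None` raises ValueError (from None suppresses __context__, but the active exception is still ValueError).
3. Outer `except ValueError` matches → val = 19.
4. `except Exception` is not reached.
Result: 19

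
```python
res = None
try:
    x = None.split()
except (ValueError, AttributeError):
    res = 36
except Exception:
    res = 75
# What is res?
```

Step-by-step execution trace:
1. `x = None.split()` raises AttributeError.
2. `except (ValueError, AttributeError)` matches (AttributeError is in the tuple) → res = 36.
3. `except Exception` is not reached.
Result: 36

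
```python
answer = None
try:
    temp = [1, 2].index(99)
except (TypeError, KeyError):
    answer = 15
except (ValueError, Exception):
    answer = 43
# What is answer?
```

Step-by-step execution trace:
1. `temp = [1, 2].index(99)` raises ValueError.
2. `except (TypeError, KeyError)` does not match ValueError; skipped.
3. `except (ValueError, Exception)` matches (ValueError is in the tuple) → answer = 43.
Result: 43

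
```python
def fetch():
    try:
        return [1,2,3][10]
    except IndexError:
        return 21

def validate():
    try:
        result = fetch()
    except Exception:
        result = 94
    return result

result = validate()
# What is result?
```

Step-by-step execution trace:
1. `validate()` calls `fetch()`.
2. In fetch: `[1,2,3][10]` raises IndexError; `except IndexError` catches it → returns 21.
3. In validate: `result = fetch()` → result = 21. No exception reaches validate.
4. `except Exception` is skipped; validate returns 21.
5. result = 21.
Result: 21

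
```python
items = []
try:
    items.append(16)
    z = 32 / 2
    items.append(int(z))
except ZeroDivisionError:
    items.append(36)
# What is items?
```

Step-by-step execution trace:
1. try: `items.append(16)` → items = [16].
2. `z = 32 / 2` → z = 16.0. No exception raised.
3. `items.append(int(z))` → items = [16, 16].
4. `except ZeroDivisionError` is skipped (no exception was raised).
Result: [16, 16]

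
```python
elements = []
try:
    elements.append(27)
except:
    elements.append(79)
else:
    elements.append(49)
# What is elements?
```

Step-by-step execution trace:
1. try: `elements.append(27)` → elements = [27]. No exception raised.
2. `except` is skipped.
3. `else` runs (try completed without exception): `elements.append(49)` → elements = [27, 49].
Result: [27, 49]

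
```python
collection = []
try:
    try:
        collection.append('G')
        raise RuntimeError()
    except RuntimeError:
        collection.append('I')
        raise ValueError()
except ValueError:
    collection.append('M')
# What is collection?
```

Step-by-step execution trace:
1. Inner try: `collection.append('G')` → collection = ['G'].
2. `raise RuntimeError()` raises RuntimeError.
3. Inner `except RuntimeError` matches → `collection.append('I')` → collection = ['G', 'I'].
4. `raise ValueError()` raises ValueError; propagates to outer try.
5. Outer `except ValueError` matches → `collection.append('M')` → collection = ['G', 'I', 'M'].
Result: ['G', 'I', 'M']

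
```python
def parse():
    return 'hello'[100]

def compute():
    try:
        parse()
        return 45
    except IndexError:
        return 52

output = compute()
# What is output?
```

Step-by-step execution trace:
1. `compute()` calls `parse()`.
2. `parse()` evaluates `'hello'[100]`, which raises IndexError; it propagates to the caller.
3. `return 45` is not reached.
4. `except IndexError` in compute matches → returns 52.
5. output = 52.
Result: 52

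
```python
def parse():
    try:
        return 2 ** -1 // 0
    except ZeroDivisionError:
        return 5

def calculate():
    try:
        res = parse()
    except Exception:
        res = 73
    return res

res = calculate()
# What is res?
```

Step-by-step execution trace:
1. `calculate()` calls `parse()`.
2. In parse: `2 ** -1 // 0` raises ZeroDivisionError; `except ZeroDivisionError` catches it → returns 5.
3. In calculate: `res = parse()` → res = 5. No exception reaches calculate.
4. `except Exception` is skipped; calculate returns 5.
5. res = 5.
Result: 5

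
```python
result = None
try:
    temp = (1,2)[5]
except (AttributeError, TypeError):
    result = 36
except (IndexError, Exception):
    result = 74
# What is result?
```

Step-by-step execution trace:
1. `temp = (1,2)[5]` raises IndexError.
2. `except (AttributeError, TypeError)` does not match IndexError; skipped.
3. `except (IndexError, Exception)` matches (IndexError is in the tuple) → result = 74.
Result: 74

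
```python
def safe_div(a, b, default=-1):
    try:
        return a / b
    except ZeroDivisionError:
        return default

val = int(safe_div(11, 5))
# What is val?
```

Step-by-step execution trace:
1. `safe_div(11, 5)` enters try: `return 11 / 5` → returns 2.2. No exception raised.
2. `except ZeroDivisionError` is skipped.
3. `int(2.2)` → 2 → val = 2.
Result: 2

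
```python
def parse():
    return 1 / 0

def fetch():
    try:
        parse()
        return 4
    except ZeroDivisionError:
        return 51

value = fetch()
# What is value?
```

Step-by-step execution trace:
1. `fetch()` calls `parse()`.
2. `parse()` evaluates `1 / 0`, which raises ZeroDivisionError; it propagates to the caller.
3. `return 4` is not reached.
4. `except ZeroDivisionError` in fetch matches → returns 51.
5. value = 51.
Result: 51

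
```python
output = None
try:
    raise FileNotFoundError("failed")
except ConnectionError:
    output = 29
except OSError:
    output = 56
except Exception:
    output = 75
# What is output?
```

Step-by-step execution trace:
1. `raise FileNotFoundError(...)` raises FileNotFoundError.
2. `except ConnectionError` does not match (FileNotFoundError is not a subclass of ConnectionError); skipped.
3. `except OSError` matches (FileNotFoundError is a subclass of OSError) → output = 56.
4. `except Exception` is not reached.
Result: 56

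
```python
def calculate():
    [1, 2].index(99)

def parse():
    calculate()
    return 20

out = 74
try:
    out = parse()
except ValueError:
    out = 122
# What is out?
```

Step-by-step execution trace:
1. out starts at 74.
2. try: `parse()` calls `calculate()`.
3. `calculate()` evaluates `[1, 2].index(99)`, which raises ValueError; it propagates through parse (uncaught).
4. `return 20` in parse is not reached; the assignment to out does not complete.
5. `except ValueError` matches → out = 122.
Result: 122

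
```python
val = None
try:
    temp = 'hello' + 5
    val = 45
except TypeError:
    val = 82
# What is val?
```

Step-by-step execution trace:
1. `temp = 'hello' + 5` raises TypeError.
2. `val = 45` is not reached.
3. `except TypeError` matches → val = 82.
Result: 82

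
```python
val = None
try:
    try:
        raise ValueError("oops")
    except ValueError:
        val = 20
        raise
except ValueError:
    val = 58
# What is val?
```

Step-by-step execution trace:
1. Inner try: `raise ValueError("oops")` raises ValueError.
2. Inner `except ValueError` matches → val = 20.
3. bare `raise` re-raises the same ValueError.
4. Outer `except ValueError` matches → val = 58.
Result: 58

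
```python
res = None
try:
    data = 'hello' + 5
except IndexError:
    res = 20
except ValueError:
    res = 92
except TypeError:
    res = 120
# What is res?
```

Step-by-step execution trace:
1. `data = 'hello' + 5` raises TypeError.
2. `except IndexError` does not match TypeError; skipped.
3. `except ValueError` does not match TypeError; skipped.
4. `except TypeError` matches → res = 120.
Result: 120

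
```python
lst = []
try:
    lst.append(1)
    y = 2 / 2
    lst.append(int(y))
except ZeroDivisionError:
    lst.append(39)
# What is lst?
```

Step-by-step execution trace:
1. try: `lst.append(1)` → lst = [1].
2. `y = 2 / 2` → y = 1.0. No exception raised.
3. `lst.append(int(y))` → lst = [1, 1].
4. `except ZeroDivisionError` is skipped (no exception was raised).
Result: [1, 1]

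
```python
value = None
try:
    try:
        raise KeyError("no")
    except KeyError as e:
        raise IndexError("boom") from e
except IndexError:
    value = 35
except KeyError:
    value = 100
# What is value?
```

Step-by-step execution trace:
1. Inner try raises KeyError; inner `except KeyError as e` catches it.
2. `raise IndexError(...) from e` raises IndexError (KeyError is attached as __cause__, but only IndexError is active).
3. Outer `except IndexError` matches → value = 35.
4. `except KeyError` is not reached.
Result: 35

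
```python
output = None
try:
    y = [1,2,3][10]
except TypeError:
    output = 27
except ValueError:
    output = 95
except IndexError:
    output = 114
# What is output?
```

Step-by-step execution trace:
1. `y = [1,2,3][10]` raises IndexError.
2. `except TypeError` does not match IndexError; skipped.
3. `except ValueError` does not match IndexError; skipped.
4. `except IndexError` matches → output = 114.
Result: 114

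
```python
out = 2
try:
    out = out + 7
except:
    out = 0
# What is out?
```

Step-by-step execution trace:
1. out starts at 2.
2. try: `out = out + 7` → out = 9. No exception raised.
3. `except` is skipped.
Result: 9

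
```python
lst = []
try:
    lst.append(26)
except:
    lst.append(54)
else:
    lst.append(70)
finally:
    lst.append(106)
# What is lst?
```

Step-by-step execution trace:
1. try: `lst.append(26)` → lst = [26]. No exception raised.
2. `except` is skipped.
3. `else` runs: `lst.append(70)` → lst = [26, 70].
4. `finally` always runs: `lst.append(106)` → lst = [26, 70, 106].
Result: [26, 70, 106]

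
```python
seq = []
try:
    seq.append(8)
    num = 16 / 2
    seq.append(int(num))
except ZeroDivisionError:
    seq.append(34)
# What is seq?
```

Step-by-step execution trace:
1. try: `seq.append(8)` → seq = [8].
2. `num = 16 / 2` → num = 8.0. No exception raised.
3. `seq.append(int(num))` → seq = [8, 8].
4. `except ZeroDivisionError` is skipped (no exception was raised).
Result: [8, 8]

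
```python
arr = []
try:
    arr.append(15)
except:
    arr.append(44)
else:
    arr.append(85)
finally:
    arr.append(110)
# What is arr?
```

Step-by-step execution trace:
1. try: `arr.append(15)` → arr = [15]. No exception raised.
2. `except` is skipped.
3. `else` runs: `arr.append(85)` → arr = [15, 85].
4. `finally` always runs: `arr.append(110)` → arr = [15, 85, 110].
Result: [15, 85, 110]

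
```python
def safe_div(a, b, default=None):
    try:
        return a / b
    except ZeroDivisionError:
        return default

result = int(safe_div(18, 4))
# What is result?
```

Step-by-step execution trace:
1. `safe_div(18, 4)` enters try: `return 18 / 4` → returns 4.5. No exception raised.
2. `except ZeroDivisionError` is skipped.
3. `int(4.5)` → 4 → result = 4.
Result: 4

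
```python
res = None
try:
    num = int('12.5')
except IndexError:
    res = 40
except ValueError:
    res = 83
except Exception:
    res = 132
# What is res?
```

Step-by-step execution trace:
1. `num = int('12.5')` raises ValueError.
2. `except IndexError` does not match ValueError; skipped.
3. `except ValueError` matches → res = 83.
4. Remaining except clauses are skipped.
Result: 83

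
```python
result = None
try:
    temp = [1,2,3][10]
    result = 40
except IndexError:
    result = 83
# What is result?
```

Step-by-step execution trace:
1. `temp = [1,2,3][10]` raises IndexError.
2. `result = 40` is not reached.
3. `except IndexError` matches → result = 83.
Result: 83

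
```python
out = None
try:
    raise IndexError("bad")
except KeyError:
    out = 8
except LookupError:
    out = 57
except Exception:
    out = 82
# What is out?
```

Step-by-step execution trace:
1. `raise IndexError(...)` raises IndexError.
2. `except KeyError` does not match (IndexError is not a subclass of KeyError); skipped.
3. `except LookupError` matches (IndexError is a subclass of LookupError) → out = 57.
4. `except Exception` is not reached.
Result: 57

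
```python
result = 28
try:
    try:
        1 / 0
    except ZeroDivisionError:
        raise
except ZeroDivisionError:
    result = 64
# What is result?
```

Step-by-step execution trace:
1. Inner try: `1 / 0` raises ZeroDivisionError.
2. Inner `except ZeroDivisionError` matches; bare `raise` re-raises the same ZeroDivisionError.
3. Outer `except ZeroDivisionError` matches → result = 64.
Result: 64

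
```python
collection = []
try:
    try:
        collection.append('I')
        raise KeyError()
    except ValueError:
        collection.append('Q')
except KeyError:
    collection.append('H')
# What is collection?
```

Step-by-step execution trace:
1. Inner try: `collection.append('I')` → collection = ['I'].
2. `raise KeyError()` raises KeyError.
3. Inner `except ValueError` does not match KeyError; exception propagates to outer try.
4. Outer `except KeyError` matches → `collection.append('H')` → collection = ['I', 'H'].
Result: ['I', 'H']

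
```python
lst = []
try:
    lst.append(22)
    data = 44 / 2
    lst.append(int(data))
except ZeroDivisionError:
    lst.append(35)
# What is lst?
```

Step-by-step execution trace:
1. try: `lst.append(22)` → lst = [22].
2. `data = 44 / 2` → data = 22.0. No exception raised.
3. `lst.append(int(data))` → lst = [22, 22].
4. `except ZeroDivisionError` is skipped (no exception was raised).
Result: [22, 22]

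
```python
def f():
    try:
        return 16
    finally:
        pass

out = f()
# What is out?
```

Step-by-step execution trace:
1. `f()` enters try: `return 16` sets pending return value 16.
2. Before returning, `finally: pass` runs (no effect).
3. f() returns 16 → out = 16.
Result: 16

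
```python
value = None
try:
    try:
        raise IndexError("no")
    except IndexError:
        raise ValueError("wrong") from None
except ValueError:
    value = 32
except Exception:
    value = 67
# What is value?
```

Step-by-step execution trace:
1. Inner try raises IndexError; inner `except IndexError` catches it.
2. `raise ValueError(...) from None` raises ValueError (from None suppresses __context__, but the active exception is still ValueError).
3. Outer `except ValueError` matches → value = 32.
4. `except Exception` is not reached.
Result: 32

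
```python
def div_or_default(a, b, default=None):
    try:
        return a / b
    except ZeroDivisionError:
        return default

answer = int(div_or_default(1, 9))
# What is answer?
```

Step-by-step execution trace:
1. `div_or_default(1, 9)` enters try: `return 1 / 9` → returns 0.1111111111111111. No exception raised.
2. `except ZeroDivisionError` is skipped.
3. `int(0.1111111111111111)` → 0 → answer = 0.
Result: 0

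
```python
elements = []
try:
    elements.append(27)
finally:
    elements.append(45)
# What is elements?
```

Step-by-step execution trace:
1. try: `elements.append(27)` → elements = [27].
2. The try body completes without raising.
3. finally always runs: `elements.append(45)` → elements = [27, 45].
Result: [27, 45]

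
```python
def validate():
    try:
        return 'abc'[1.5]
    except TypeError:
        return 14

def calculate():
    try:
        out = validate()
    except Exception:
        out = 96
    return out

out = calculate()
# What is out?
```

Step-by-step execution trace:
1. `calculate()` calls `validate()`.
2. In validate: `'abc'[1.5]` raises TypeError; `except TypeError` catches it → returns 14.
3. In calculate: `out = validate()` → out = 14. No exception reaches calculate.
4. `except Exception` is skipped; calculate returns 14.
5. out = 14.
Result: 14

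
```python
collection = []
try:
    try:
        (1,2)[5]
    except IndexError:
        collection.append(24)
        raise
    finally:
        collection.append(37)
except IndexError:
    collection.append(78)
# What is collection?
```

Step-by-step execution trace:
1. Inner try: `(1,2)[5]` raises IndexError.
2. Inner `except IndexError` matches → `collection.append(24)` → collection = [24].
3. bare `raise` re-raises IndexError.
4. Inner `finally` runs during unwinding: `collection.append(37)` → collection = [24, 37].
5. Outer `except IndexError` matches → `collection.append(78)` → collection = [24, 37, 78].
Result: [24, 37, 78]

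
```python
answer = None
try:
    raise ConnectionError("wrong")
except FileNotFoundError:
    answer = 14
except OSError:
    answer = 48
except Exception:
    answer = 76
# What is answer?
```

Step-by-step execution trace:
1. `raise ConnectionError(...)` raises ConnectionError.
2. `except FileNotFoundError` does not match (ConnectionError is not a subclass of FileNotFoundError); skipped.
3. `except OSError` matches (ConnectionError is a subclass of OSError) → answer = 48.
4. `except Exception` is not reached.
Result: 48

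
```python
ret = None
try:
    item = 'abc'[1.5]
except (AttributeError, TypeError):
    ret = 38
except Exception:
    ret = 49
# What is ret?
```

Step-by-step execution trace:
1. `item = 'abc'[1.5]` raises TypeError.
2. `except (AttributeError, TypeError)` matches (TypeError is in the tuple) → ret = 38.
3. `except Exception` is not reached.
Result: 38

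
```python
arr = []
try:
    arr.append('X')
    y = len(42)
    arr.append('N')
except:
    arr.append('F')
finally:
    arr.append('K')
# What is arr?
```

Step-by-step execution trace:
1. try: `arr.append('X')` → arr = ['X'].
2. `y = len(42)` raises TypeError; `arr.append('N')` is not reached.
3. bare `except` matches → `arr.append('F')` → arr = ['X', 'F'].
4. finally always runs: `arr.append('K')` → arr = ['X', 'F', 'K'].
Result: ['X', 'F', 'K']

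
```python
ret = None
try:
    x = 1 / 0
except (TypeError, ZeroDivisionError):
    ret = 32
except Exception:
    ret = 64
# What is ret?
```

Step-by-step execution trace:
1. `x = 1 / 0` raises ZeroDivisionError.
2. `except (TypeError, ZeroDivisionError)` matches (ZeroDivisionError is in the tuple) → ret = 32.
3. `except Exception` is not reached.
Result: 32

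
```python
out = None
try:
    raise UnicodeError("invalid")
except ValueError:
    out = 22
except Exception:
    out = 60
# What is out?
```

Step-by-step execution trace:
1. `raise UnicodeError(...)` raises UnicodeError.
2. `except ValueError` matches (UnicodeError is a subclass of ValueError) → out = 22.
3. `except Exception` is not reached.
Result: 22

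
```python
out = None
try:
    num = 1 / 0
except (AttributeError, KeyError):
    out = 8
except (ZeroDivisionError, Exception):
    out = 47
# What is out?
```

Step-by-step execution trace:
1. `num = 1 / 0` raises ZeroDivisionError.
2. `except (AttributeError, KeyError)` does not match ZeroDivisionError; skipped.
3. `except (ZeroDivisionError, Exception)` matches (ZeroDivisionError is in the tuple) → out = 47.
Result: 47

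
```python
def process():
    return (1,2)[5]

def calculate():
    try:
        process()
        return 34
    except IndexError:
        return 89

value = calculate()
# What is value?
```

Step-by-step execution trace:
1. `calculate()` calls `process()`.
2. `process()` evaluates `(1,2)[5]`, which raises IndexError; it propagates to the caller.
3. `return 34` is not reached.
4. `except IndexError` in calculate matches → returns 89.
5. value = 89.
Result: 89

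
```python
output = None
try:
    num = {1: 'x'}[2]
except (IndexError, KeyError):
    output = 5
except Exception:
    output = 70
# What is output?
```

Step-by-step execution trace:
1. `num = {1: 'x'}[2]` raises KeyError.
2. `except (IndexError, KeyError)` matches (KeyError is in the tuple) → output = 5.
3. `except Exception` is not reached.
Result: 5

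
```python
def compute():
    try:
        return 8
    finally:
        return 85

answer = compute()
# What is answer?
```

Step-by-step execution trace:
1. `compute()` enters try: `return 8` sets pending return value 8.
2. Before returning, `finally: return 85` runs and overrides the pending return.
3. compute() returns 85 → answer = 85.
Result: 85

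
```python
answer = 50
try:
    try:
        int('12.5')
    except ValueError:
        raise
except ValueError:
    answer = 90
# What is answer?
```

Step-by-step execution trace:
1. Inner try: `int('12.5')` raises ValueError.
2. Inner `except ValueError` matches; bare `raise` re-raises the same ValueError.
3. Outer `except ValueError` matches → answer = 90.
Result: 90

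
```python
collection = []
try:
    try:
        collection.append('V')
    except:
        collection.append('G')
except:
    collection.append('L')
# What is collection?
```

Step-by-step execution trace:
1. Inner try: `collection.append('V')` → collection = ['V']. No exception raised.
2. Inner `except` is skipped.
3. Inner try completes normally; outer `except` is skipped.
Result: ['V']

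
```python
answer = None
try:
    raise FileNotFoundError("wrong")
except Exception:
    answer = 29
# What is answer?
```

Step-by-step execution trace:
1. `raise FileNotFoundError(...)` raises FileNotFoundError.
2. `except Exception` matches (FileNotFoundError is a subclass of Exception) → answer = 29.
Result: 29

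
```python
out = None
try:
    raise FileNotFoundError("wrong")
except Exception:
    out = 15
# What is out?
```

Step-by-step execution trace:
1. `raise FileNotFoundError(...)` raises FileNotFoundError.
2. `except Exception` matches (FileNotFoundError is a subclass of Exception) → out = 15.
Result: 15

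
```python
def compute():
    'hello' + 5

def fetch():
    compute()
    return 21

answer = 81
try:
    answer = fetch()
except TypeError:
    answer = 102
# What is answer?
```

Step-by-step execution trace:
1. answer starts at 81.
2. try: `fetch()` calls `compute()`.
3. `compute()` evaluates `'hello' + 5`, which raises TypeError; it propagates through fetch (uncaught).
4. `return 21` in fetch is not reached; the assignment to answer does not complete.
5. `except TypeError` matches → answer = 102.
Result: 102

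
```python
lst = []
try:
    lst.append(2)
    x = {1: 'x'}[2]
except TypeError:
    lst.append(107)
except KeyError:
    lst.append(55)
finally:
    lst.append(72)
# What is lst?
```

Step-by-step execution trace:
1. try: `lst.append(2)` → lst = [2].
2. `x = {1: 'x'}[2]` raises KeyError.
3. `except TypeError` does not match KeyError; skipped.
4. `except KeyError` matches → `lst.append(55)` → lst = [2, 55].
5. finally always runs: `lst.append(72)` → lst = [2, 55, 72].
Result: [2, 55, 72]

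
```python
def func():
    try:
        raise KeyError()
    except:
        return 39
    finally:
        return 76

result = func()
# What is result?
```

Step-by-step execution trace:
1. `func()` enters try: `raise KeyError()` raises KeyError.
2. bare `except` matches → `return 39` sets pending return value 39.
3. Before returning, `finally: return 76` runs and overrides the pending return.
4. func() returns 76 → result = 76.
Result: 76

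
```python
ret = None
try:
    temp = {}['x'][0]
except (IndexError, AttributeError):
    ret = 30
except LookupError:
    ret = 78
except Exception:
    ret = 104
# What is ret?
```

Step-by-step execution trace:
1. `temp = {}['x'][0]` raises KeyError.
2. `except (IndexError, AttributeError)` does not match KeyError; skipped.
3. `except LookupError` matches (KeyError is a subclass of LookupError) → ret = 78.
4. `except Exception` is not reached.
Result: 78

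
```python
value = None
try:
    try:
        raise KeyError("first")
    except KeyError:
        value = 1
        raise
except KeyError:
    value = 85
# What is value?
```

Step-by-step execution trace:
1. Inner try: `raise KeyError("first")` raises KeyError.
2. Inner `except KeyError` matches → value = 1.
3. bare `raise` re-raises the same KeyError.
4. Outer `except KeyError` matches → value = 85.
Result: 85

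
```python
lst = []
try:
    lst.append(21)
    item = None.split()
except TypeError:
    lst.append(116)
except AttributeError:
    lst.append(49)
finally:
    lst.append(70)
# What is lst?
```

Step-by-step execution trace:
1. try: `lst.append(21)` → lst = [21].
2. `item = None.split()` raises AttributeError.
3. `except TypeError` does not match AttributeError; skipped.
4. `except AttributeError` matches → `lst.append(49)` → lst = [21, 49].
5. finally always runs: `lst.append(70)` → lst = [21, 49, 70].
Result: [21, 49, 70]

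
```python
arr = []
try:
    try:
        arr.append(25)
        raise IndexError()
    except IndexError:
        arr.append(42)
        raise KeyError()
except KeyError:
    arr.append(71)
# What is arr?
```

Step-by-step execution trace:
1. Inner try: `arr.append(25)` → arr = [25].
2. `raise IndexError()` raises IndexError.
3. Inner `except IndexError` matches → `arr.append(42)` → arr = [25, 42].
4. `raise KeyError()` raises KeyError; propagates to outer try.
5. Outer `except KeyError` matches → `arr.append(71)` → arr = [25, 42, 71].
Result: [25, 42, 71]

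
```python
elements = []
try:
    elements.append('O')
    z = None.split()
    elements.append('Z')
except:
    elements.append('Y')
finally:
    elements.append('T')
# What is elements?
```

Step-by-step execution trace:
1. try: `elements.append('O')` → elements = ['O'].
2. `z = None.split()` raises AttributeError; `elements.append('Z')` is not reached.
3. bare `except` matches → `elements.append('Y')` → elements = ['O', 'Y'].
4. finally always runs: `elements.append('T')` → elements = ['O', 'Y', 'T'].
Result: ['O', 'Y', 'T']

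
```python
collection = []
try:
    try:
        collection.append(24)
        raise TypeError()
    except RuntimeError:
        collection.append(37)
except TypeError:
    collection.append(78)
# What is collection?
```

Step-by-step execution trace:
1. Inner try: `collection.append(24)` → collection = [24].
2. `raise TypeError()` raises TypeError.
3. Inner `except RuntimeError` does not match TypeError; exception propagates to outer try.
4. Outer `except TypeError` matches → `collection.append(78)` → collection = [24, 78].
Result: [24, 78]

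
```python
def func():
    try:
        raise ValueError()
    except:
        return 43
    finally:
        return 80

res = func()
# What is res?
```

Step-by-step execution trace:
1. `func()` enters try: `raise ValueError()` raises ValueError.
2. bare `except` matches → `return 43` sets pending return value 43.
3. Before returning, `finally: return 80` runs and overrides the pending return.
4. func() returns 80 → res = 80.
Result: 80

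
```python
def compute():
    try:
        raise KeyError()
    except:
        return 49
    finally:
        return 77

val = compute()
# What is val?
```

Step-by-step execution trace:
1. `compute()` enters try: `raise KeyError()` raises KeyError.
2. bare `except` matches → `return 49` sets pending return value 49.
3. Before returning, `finally: return 77` runs and overrides the pending return.
4. compute() returns 77 → val = 77.
Result: 77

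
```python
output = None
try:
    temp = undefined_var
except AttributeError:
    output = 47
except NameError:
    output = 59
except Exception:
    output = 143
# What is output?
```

Step-by-step execution trace:
1. `temp = undefined_var` raises NameError.
2. `except AttributeError` does not match NameError; skipped.
3. `except NameError` matches → output = 59.
4. Remaining except clauses are skipped.
Result: 59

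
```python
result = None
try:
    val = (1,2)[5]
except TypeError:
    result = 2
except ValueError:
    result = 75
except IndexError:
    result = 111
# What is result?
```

Step-by-step execution trace:
1. `val = (1,2)[5]` raises IndexError.
2. `except TypeError` does not match IndexError; skipped.
3. `except ValueError` does not match IndexError; skipped.
4. `except IndexError` matches → result = 111.
Result: 111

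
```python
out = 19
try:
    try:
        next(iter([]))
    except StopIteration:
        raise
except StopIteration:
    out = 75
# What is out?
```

Step-by-step execution trace:
1. Inner try: `next(iter([]))` raises StopIteration.
2. Inner `except StopIteration` matches; bare `raise` re-raises the same StopIteration.
3. Outer `except StopIteration` matches → out = 75.
Result: 75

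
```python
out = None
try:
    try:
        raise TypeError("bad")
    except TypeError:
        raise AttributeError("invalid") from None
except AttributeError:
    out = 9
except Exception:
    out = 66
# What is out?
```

Step-by-step execution trace:
1. Inner try raises TypeError; inner `except TypeError` catches it.
2. `raise AttributeError(...) from None` raises AttributeError (from None suppresses __context__, but the active exception is still AttributeError).
3. Outer `except AttributeError` matches → out = 9.
4. `except Exception` is not reached.
Result: 9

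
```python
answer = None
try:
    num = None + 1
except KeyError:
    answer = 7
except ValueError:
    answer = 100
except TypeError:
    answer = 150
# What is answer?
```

Step-by-step execution trace:
1. `num = None + 1` raises TypeError.
2. `except KeyError` does not match TypeError; skipped.
3. `except ValueError` does not match TypeError; skipped.
4. `except TypeError` matches → answer = 150.
Result: 150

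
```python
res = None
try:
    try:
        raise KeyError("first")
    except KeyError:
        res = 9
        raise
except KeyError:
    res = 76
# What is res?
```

Step-by-step execution trace:
1. Inner try: `raise KeyError("first")` raises KeyError.
2. Inner `except KeyError` matches → res = 9.
3. bare `raise` re-raises the same KeyError.
4. Outer `except KeyError` matches → res = 76.
Result: 76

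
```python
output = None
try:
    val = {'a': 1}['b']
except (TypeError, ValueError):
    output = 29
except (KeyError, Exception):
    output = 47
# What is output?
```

Step-by-step execution trace:
1. `val = {'a': 1}['b']` raises KeyError.
2. `except (TypeError, ValueError)` does not match KeyError; skipped.
3. `except (KeyError, Exception)` matches (KeyError is in the tuple) → output = 47.
Result: 47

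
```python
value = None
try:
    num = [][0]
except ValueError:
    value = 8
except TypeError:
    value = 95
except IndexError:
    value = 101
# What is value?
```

Step-by-step execution trace:
1. `num = [][0]` raises IndexError.
2. `except ValueError` does not match IndexError; skipped.
3. `except TypeError` does not match IndexError; skipped.
4. `except IndexError` matches → value = 101.
Result: 101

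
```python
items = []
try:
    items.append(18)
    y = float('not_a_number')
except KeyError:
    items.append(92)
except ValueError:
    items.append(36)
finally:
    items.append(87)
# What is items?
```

Step-by-step execution trace:
1. try: `items.append(18)` → items = [18].
2. `y = float('not_a_number')` raises ValueError.
3. `except KeyError` does not match ValueError; skipped.
4. `except ValueError` matches → `items.append(36)` → items = [18, 36].
5. finally always runs: `items.append(87)` → items = [18, 36, 87].
Result: [18, 36, 87]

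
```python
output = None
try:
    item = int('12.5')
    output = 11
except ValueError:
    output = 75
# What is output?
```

Step-by-step execution trace:
1. `item = int('12.5')` raises ValueError.
2. `output = 11` is not reached.
3. `except ValueError` matches → output = 75.
Result: 75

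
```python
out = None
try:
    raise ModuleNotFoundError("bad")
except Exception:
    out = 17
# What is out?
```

Step-by-step execution trace:
1. `raise ModuleNotFoundError(...)` raises ModuleNotFoundError.
2. `except Exception` matches (ModuleNotFoundError is a subclass of Exception) → out = 17.
Result: 17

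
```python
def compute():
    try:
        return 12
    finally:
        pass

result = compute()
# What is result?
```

Step-by-step execution trace:
1. `compute()` enters try: `return 12` sets pending return value 12.
2. Before returning, `finally: pass` runs (no effect).
3. compute() returns 12 → result = 12.
Result: 12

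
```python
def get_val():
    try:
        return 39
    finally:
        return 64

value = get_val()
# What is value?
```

Step-by-step execution trace:
1. `get_val()` enters try: `return 39` sets pending return value 39.
2. Before returning, `finally: return 64` runs and overrides the pending return.
3. get_val() returns 64 → value = 64.
Result: 64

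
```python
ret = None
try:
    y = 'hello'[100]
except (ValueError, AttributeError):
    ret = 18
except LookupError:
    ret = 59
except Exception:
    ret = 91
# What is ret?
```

Step-by-step execution trace:
1. `y = 'hello'[100]` raises IndexError.
2. `except (ValueError, AttributeError)` does not match IndexError; skipped.
3. `except LookupError` matches (IndexError is a subclass of LookupError) → ret = 59.
4. `except Exception` is not reached.
Result: 59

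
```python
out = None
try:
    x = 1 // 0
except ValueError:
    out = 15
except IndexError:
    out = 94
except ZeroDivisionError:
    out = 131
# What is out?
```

Step-by-step execution trace:
1. `x = 1 // 0` raises ZeroDivisionError.
2. `except ValueError` does not match ZeroDivisionError; skipped.
3. `except IndexError` does not match ZeroDivisionError; skipped.
4. `except ZeroDivisionError` matches → out = 131.
Result: 131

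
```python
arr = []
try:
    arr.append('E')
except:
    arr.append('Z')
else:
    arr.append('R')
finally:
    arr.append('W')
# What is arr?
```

Step-by-step execution trace:
1. try: `arr.append('E')` → arr = ['E']. No exception raised.
2. `except` is skipped.
3. `else` runs: `arr.append('R')` → arr = ['E', 'R'].
4. `finally` always runs: `arr.append('W')` → arr = ['E', 'R', 'W'].
Result: ['E', 'R', 'W']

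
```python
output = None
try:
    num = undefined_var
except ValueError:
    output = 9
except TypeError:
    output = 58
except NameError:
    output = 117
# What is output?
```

Step-by-step execution trace:
1. `num = undefined_var` raises NameError.
2. `except ValueError` does not match NameError; skipped.
3. `except TypeError` does not match NameError; skipped.
4. `except NameError` matches → output = 117.
Result: 117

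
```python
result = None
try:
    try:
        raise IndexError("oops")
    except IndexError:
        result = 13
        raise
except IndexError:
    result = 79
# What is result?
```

Step-by-step execution trace:
1. Inner try: `raise IndexError("oops")` raises IndexError.
2. Inner `except IndexError` matches → result = 13.
3. bare `raise` re-raises the same IndexError.
4. Outer `except IndexError` matches → result = 79.
Result: 79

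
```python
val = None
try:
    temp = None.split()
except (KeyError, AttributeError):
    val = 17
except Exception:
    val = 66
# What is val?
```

Step-by-step execution trace:
1. `temp = None.split()` raises AttributeError.
2. `except (KeyError, AttributeError)` matches (AttributeError is in the tuple) → val = 17.
3. `except Exception` is not reached.
Result: 17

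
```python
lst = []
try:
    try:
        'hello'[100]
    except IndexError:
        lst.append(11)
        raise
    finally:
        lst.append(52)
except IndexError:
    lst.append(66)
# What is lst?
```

Step-by-step execution trace:
1. Inner try: `'hello'[100]` raises IndexError.
2. Inner `except IndexError` matches → `lst.append(11)` → lst = [11].
3. bare `raise` re-raises IndexError.
4. Inner `finally` runs during unwinding: `lst.append(52)` → lst = [11, 52].
5. Outer `except IndexError` matches → `lst.append(66)` → lst = [11, 52, 66].
Result: [11, 52, 66]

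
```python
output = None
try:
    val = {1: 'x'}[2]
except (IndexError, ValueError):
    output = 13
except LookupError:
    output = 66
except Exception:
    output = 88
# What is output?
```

Step-by-step execution trace:
1. `val = {1: 'x'}[2]` raises KeyError.
2. `except (IndexError, ValueError)` does not match KeyError; skipped.
3. `except LookupError` matches (KeyError is a subclass of LookupError) → output = 66.
4. `except Exception` is not reached.
Result: 66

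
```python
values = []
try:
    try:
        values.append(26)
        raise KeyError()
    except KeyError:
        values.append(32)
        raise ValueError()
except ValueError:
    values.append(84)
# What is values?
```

Step-by-step execution trace:
1. Inner try: `values.append(26)` → values = [26].
2. `raise KeyError()` raises KeyError.
3. Inner `except KeyError` matches → `values.append(32)` → values = [26, 32].
4. `raise ValueError()` raises ValueError; propagates to outer try.
5. Outer `except ValueError` matches → `values.append(84)` → values = [26, 32, 84].
Result: [26, 32, 84]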